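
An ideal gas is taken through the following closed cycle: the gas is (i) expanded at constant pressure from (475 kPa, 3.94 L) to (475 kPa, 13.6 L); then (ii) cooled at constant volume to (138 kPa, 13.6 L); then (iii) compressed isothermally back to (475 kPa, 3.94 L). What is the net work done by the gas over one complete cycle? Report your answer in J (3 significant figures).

W_net ≈ 2260 J

Leg (i): W = PΔV = (475)(13.6 − 3.94) = 4588 J.
Leg (ii): W = 0.
Leg (iii): W = PᵢVᵢ ln(V_f/Vᵢ) = (1877) ln(3.94/13.6) = -2325 J.
W_net = 4588 − 2325 = 2263 J.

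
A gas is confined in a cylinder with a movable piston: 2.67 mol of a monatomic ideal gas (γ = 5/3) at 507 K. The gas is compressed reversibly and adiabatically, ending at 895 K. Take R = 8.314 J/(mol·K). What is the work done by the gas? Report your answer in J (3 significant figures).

Adiabatic ⇒ Q = 0, so W_by = −ΔU = nCᵥ(T₁ − T₂).
Cᵥ = 3R/2 = 12.47 J/(mol·K).
W = (2.67)(12.47)(507 − 895) = -12919 J.

W ≈ -12900 J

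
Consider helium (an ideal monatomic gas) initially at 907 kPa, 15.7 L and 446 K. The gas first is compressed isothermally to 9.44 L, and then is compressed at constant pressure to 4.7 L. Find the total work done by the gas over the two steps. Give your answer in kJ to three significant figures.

W_total ≈ -14.4 kJ

Step 1 (isothermal): W = P₁V₁ ln(V₂/V₁) = (14240) ln(9.44/15.7) = -7244 J.
After step 1: P = 1508 kPa, V = 9.44 L, T = 446 K.
Step 2 (isobaric): W = PΔV = (1508 kPa)(4.7 − 9.44 L) = -7150 J.
W_total = -7244 − 7150 = -14394 J.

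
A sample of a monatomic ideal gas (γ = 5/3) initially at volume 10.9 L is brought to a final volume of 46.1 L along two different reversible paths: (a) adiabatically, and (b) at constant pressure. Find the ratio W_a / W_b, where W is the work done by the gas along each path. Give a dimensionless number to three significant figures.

Path (a) adiabatic: W = P₁V₁(1 − (V₁/V₂)^(γ−1))/(γ−1) → W_a/(P₁V₁) = 0.9264.
Path (b) isobaric: W = P₁(V₂ − V₁) → W_b/(P₁V₁) = 3.229.
W_a / W_b = 0.9264 / 3.229 = 0.2869.

W_a / W_b ≈ 0.287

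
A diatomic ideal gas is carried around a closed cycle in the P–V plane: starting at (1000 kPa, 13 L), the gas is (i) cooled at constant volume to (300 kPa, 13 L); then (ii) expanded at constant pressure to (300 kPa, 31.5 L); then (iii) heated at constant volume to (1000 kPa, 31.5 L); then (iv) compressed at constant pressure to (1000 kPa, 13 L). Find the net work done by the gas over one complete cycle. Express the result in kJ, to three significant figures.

Constant-volume legs do no work.
W(ii) = (300)(31.5 − 13) = 5550 J; W(iv) = (1000)(13 − 31.5) = -18500 J.
W_net = 5550 − 18500 = -12950 J (the counter-clockwise enclosed area).

W_net ≈ -13.0 kJ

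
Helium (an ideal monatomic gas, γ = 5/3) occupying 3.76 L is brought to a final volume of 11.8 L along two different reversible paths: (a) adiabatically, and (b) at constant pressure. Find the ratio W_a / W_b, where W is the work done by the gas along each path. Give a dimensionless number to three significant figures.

Path (a) adiabatic: W = P₁V₁(1 − (V₁/V₂)^(γ−1))/(γ−1) → W_a/(P₁V₁) = 0.8002.
Path (b) isobaric: W = P₁(V₂ − V₁) → W_b/(P₁V₁) = 2.138.
W_a / W_b = 0.8002 / 2.138 = 0.3742.

W_a / W_b ≈ 0.374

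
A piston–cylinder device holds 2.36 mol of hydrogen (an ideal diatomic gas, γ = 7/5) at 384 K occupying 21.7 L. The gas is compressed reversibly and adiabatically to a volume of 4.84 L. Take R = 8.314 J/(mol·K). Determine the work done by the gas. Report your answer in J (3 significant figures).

W ≈ -15500 J

Adiabatic: TV^(γ−1) = const with γ = 7/5.
T₂ = T₁ (V₁/V₂)^(γ−1) = 384 × (21.7/4.84)^0.4 = 384 × 1.822 = 699.8 K.
W_by = nCᵥ(T₁ − T₂) = (2.36)(20.79)(384 − 699.8) = -15491 J.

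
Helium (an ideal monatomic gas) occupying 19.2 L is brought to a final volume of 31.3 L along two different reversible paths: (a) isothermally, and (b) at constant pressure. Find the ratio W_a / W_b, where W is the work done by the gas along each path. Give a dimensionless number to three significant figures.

W_a / W_b ≈ 0.775

Path (a) isothermal: W = P₁V₁ ln(V₂/V₁) → W_a/(P₁V₁) = 0.4887.
Path (b) isobaric: W = P₁(V₂ − V₁) → W_b/(P₁V₁) = 0.6302.
W_a / W_b = 0.4887 / 0.6302 = 0.7755.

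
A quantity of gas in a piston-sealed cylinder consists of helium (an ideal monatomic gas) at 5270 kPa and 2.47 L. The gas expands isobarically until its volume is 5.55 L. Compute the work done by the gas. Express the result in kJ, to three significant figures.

Isobaric: W = P ΔV.
W = (5270 kPa)(5.55 − 2.47 L) = (5270)(3.08) = 16232 J.

W ≈ 16.2 kJ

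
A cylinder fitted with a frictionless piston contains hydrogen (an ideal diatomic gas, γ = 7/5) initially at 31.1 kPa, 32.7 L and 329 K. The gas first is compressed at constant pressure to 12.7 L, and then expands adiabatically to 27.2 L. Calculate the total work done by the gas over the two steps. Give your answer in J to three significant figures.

Step 1 (isobaric): W = PΔV = (31.1 kPa)(12.7 − 32.7 L) = -622 J.
After step 1: P = 31.1 kPa, V = 12.7 L, T = 127.8 K.
Step 2 (adiabatic): W = (P₁V₁ − P₂V₂)/(γ−1) = (395 − 291.2)/0.4 = 259.3 J.
W_total = -622 + 259.3 = -362.7 J.

W_total ≈ -363 J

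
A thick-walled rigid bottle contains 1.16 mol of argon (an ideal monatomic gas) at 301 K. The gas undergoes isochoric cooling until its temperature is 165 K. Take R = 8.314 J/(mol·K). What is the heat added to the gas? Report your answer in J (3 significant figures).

Q ≈ -1970 J

Constant volume ⇒ W = 0, so Q = ΔU = nCᵥΔT with Cᵥ = 3R/2 = 12.47 J/(mol·K).
ΔU = (1.16)(12.47)(165 − 301) = -1967 J.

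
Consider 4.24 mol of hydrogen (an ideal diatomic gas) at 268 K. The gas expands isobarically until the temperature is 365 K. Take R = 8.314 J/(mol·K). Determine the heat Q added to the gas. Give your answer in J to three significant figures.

Isobaric: W = nRΔT = (4.24)(8.314)(97) = 3419 J.
ΔU = nCᵥΔT with Cᵥ = 5R/2: ΔU = (4.24)(20.79)(97) = 8548 J.
Q = ΔU + W = 8548 + 3419 = 11968 J.

Q ≈ 12000 J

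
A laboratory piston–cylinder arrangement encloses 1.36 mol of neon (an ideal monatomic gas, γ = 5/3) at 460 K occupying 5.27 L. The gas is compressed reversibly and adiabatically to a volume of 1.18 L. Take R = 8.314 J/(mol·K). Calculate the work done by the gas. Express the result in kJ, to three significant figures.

W ≈ -13.4 kJ

Adiabatic: TV^(γ−1) = const with γ = 5/3.
T₂ = T₁ (V₁/V₂)^(γ−1) = 460 × (5.27/1.18)^0.667 = 460 × 2.712 = 1248 K.
W_by = nCᵥ(T₁ − T₂) = (1.36)(12.47)(460 − 1248) = -13357 J.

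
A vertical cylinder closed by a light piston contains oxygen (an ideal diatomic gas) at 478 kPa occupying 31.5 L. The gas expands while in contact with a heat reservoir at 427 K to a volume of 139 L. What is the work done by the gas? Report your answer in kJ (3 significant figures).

W ≈ 22.4 kJ

Isothermal: W = nRT ln(V₂/V₁) = P₁V₁ ln(V₂/V₁).
P₁V₁ = (478 kPa)(31.5 L) = 15057 J.
W = 15057 × ln(139/31.5) = 15057 × 1.484
W_by_gas = 22352 J.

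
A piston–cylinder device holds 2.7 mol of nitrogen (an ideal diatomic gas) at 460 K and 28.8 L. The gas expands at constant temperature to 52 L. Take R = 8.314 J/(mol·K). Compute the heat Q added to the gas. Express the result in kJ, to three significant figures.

Isothermal ⇒ ΔU = 0, so Q = W = nRT ln(V₂/V₁).
Q = (2.7)(8.314)(460) ln(52/28.8) = 10326 × 0.5909 = 6101 J.

Q ≈ 6.10 kJ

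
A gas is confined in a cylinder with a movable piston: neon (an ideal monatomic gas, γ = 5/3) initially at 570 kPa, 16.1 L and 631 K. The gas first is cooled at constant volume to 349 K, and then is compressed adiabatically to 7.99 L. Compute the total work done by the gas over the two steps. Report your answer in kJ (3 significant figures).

Step 1 (isochoric): W = 0 (constant volume).
After step 1: P = 315.3 kPa (V unchanged).
Step 2 (adiabatic): W = (P₁V₁ − P₂V₂)/(γ−1) = (5076 − 8097)/0.667 = -4533 J.
W_total = 0 − 4533 = -4533 J.

W_total ≈ -4.53 kJ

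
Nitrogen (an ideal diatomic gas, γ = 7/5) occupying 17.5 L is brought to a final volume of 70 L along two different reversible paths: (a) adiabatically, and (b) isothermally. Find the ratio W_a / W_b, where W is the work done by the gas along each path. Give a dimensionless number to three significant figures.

W_a / W_b ≈ 0.768

Path (a) adiabatic: W = P₁V₁(1 − (V₁/V₂)^(γ−1))/(γ−1) → W_a/(P₁V₁) = 1.064.
Path (b) isothermal: W = P₁V₁ ln(V₂/V₁) → W_b/(P₁V₁) = 1.386.
W_a / W_b = 1.064 / 1.386 = 0.7676.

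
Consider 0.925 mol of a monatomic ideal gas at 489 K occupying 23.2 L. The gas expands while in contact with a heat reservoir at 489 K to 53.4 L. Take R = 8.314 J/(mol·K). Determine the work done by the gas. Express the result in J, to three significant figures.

Isothermal: W = nRT ln(V₂/V₁).
W = (0.925)(8.314)(489) × ln(53.4/23.2)
  = 3761 × 0.8337
W_by_gas = 3135 J.

W ≈ 3140 J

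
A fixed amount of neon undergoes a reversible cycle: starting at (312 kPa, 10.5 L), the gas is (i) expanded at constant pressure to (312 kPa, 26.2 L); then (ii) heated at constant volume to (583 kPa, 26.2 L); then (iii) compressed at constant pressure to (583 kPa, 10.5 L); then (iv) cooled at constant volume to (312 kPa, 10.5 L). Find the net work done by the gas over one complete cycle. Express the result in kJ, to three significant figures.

Constant-volume legs do no work.
W(i) = (312)(26.2 − 10.5) = 4898 J; W(iii) = (583)(10.5 − 26.2) = -9153 J.
W_net = 4898 − 9153 = -4255 J (the counter-clockwise enclosed area).

W_net ≈ -4.25 kJ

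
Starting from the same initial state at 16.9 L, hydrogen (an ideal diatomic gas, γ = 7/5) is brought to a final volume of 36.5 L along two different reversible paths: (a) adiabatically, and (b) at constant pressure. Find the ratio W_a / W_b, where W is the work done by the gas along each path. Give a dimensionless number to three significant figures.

Path (a) adiabatic: W = P₁V₁(1 − (V₁/V₂)^(γ−1))/(γ−1) → W_a/(P₁V₁) = 0.6627.
Path (b) isobaric: W = P₁(V₂ − V₁) → W_b/(P₁V₁) = 1.16.
W_a / W_b = 0.6627 / 1.16 = 0.5714.

W_a / W_b ≈ 0.571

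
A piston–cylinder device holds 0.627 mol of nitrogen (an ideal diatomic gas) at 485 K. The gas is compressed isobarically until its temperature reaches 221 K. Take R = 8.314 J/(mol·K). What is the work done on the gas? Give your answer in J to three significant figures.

W ≈ 1380 J

Isobaric: W = P ΔV = nR ΔT.
W = (0.627)(8.314)(221 − 485) = -1376 J.
Work on gas = −W_by = 1376 J.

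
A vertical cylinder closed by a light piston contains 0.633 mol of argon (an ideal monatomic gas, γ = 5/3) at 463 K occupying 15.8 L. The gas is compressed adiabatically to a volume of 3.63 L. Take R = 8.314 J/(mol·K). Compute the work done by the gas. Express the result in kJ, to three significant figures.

Adiabatic: TV^(γ−1) = const with γ = 5/3.
T₂ = T₁ (V₁/V₂)^(γ−1) = 463 × (15.8/3.63)^0.667 = 463 × 2.666 = 1234 K.
W_by = nCᵥ(T₁ − T₂) = (0.633)(12.47)(463 − 1234) = -6089 J.

W ≈ -6.09 kJ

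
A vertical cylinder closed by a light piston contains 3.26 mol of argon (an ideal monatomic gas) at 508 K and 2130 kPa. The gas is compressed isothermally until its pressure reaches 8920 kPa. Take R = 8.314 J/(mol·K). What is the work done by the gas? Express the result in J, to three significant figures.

Isothermal process: W = nRT ln(V₂/V₁) = nRT ln(P₁/P₂).
W = (3.26)(8.314)(508) × ln(2130/8920)
  = 13769 × ln(0.2388) = 13769 × -1.432
W_by_gas = -19719 J.

W ≈ -19700 J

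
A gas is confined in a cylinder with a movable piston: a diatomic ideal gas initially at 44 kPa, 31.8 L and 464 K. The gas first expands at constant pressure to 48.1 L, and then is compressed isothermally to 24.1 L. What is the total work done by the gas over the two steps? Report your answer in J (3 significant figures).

W_total ≈ -745 J

Step 1 (isobaric): W = PΔV = (44 kPa)(48.1 − 31.8 L) = 717.2 J.
After step 1: P = 44 kPa, V = 48.1 L, T = 701.8 K.
Step 2 (isothermal): W = P₁V₁ ln(V₂/V₁) = (2116) ln(24.1/48.1) = -1463 J.
W_total = 717.2 − 1463 = -745.4 J.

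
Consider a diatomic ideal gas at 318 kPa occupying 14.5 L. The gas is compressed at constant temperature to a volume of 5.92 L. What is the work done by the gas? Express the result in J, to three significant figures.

W ≈ -4130 J

Isothermal: W = nRT ln(V₂/V₁) = P₁V₁ ln(V₂/V₁).
P₁V₁ = (318 kPa)(14.5 L) = 4611 J.
W = 4611 × ln(5.92/14.5) = 4611 × -0.8958
W_by_gas = -4131 J.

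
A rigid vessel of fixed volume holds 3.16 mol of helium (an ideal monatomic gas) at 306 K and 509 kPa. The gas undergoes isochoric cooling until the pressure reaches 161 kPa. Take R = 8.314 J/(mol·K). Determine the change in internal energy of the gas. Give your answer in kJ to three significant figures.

Constant volume ⇒ W = 0, so Q = ΔU = nCᵥΔT with Cᵥ = 3R/2 = 12.47 J/(mol·K).
At constant V, T₂/T₁ = P₂/P₁ ⇒ ΔT = T₁(P₂/P₁ − 1) = 306·(161/509 − 1) = -209.2 K.
ΔU = (3.16)(12.47)(-209.2) = -8245 J.

ΔU ≈ -8.24 kJ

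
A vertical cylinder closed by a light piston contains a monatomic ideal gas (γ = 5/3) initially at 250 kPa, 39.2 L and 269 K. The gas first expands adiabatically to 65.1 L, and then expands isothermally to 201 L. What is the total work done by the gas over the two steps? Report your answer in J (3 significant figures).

W_total ≈ 12100 J

Step 1 (adiabatic): W = (P₁V₁ − P₂V₂)/(γ−1) = (9800 − 6988)/0.667 = 4218 J.
After step 1: P = 107.3 kPa, V = 65.1 L, T = 191.8 K.
Step 2 (isothermal): W = P₁V₁ ln(V₂/V₁) = (6988) ln(201/65.1) = 7878 J.
W_total = 4218 + 7878 = 12096 J.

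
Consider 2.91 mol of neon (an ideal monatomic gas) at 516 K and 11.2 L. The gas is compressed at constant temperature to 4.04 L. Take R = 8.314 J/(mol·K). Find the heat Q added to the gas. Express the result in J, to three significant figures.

Isothermal ⇒ ΔU = 0, so Q = W = nRT ln(V₂/V₁).
Q = (2.91)(8.314)(516) ln(4.04/11.2) = 12484 × -1.02 = -12730 J.

Q ≈ -12700 J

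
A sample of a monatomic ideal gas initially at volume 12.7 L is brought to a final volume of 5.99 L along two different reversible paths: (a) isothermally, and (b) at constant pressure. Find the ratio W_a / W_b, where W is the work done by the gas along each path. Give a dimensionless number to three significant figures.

Path (a) isothermal: W = P₁V₁ ln(V₂/V₁) → W_a/(P₁V₁) = -0.7515.
Path (b) isobaric: W = P₁(V₂ − V₁) → W_b/(P₁V₁) = -0.5283.
W_a / W_b = -0.7515 / -0.5283 = 1.422.

W_a / W_b ≈ 1.42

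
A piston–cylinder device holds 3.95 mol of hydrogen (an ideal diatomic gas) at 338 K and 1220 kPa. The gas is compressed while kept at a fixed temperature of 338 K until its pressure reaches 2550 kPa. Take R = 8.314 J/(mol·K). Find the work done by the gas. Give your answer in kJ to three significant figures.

Isothermal process: W = nRT ln(V₂/V₁) = nRT ln(P₁/P₂).
W = (3.95)(8.314)(338) × ln(1220/2550)
  = 11100 × ln(0.4784) = 11100 × -0.7372
W_by_gas = -8183 J.

W ≈ -8.18 kJ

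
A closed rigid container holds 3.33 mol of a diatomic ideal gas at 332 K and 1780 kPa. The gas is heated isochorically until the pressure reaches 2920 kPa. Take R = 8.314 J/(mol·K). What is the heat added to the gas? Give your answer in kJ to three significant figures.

Q ≈ 14.7 kJ

Constant volume ⇒ W = 0, so Q = ΔU = nCᵥΔT with Cᵥ = 5R/2 = 20.79 J/(mol·K).
At constant V, T₂/T₁ = P₂/P₁ ⇒ ΔT = T₁(P₂/P₁ − 1) = 332·(2920/1780 − 1) = 212.6 K.
ΔU = (3.33)(20.79)(212.6) = 14717 J.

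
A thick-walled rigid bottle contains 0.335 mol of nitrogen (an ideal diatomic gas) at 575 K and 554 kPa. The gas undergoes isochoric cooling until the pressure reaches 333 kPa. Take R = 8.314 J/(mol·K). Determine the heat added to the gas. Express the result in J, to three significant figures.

Constant volume ⇒ W = 0, so Q = ΔU = nCᵥΔT with Cᵥ = 5R/2 = 20.79 J/(mol·K).
At constant V, T₂/T₁ = P₂/P₁ ⇒ ΔT = T₁(P₂/P₁ − 1) = 575·(333/554 − 1) = -229.4 K.
ΔU = (0.335)(20.79)(-229.4) = -1597 J.

Q ≈ -1600 J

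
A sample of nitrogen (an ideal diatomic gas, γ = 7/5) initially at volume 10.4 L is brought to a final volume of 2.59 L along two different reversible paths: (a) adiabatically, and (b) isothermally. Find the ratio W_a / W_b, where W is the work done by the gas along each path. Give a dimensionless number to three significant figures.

W_a / W_b ≈ 1.34

Path (a) adiabatic: W = P₁V₁(1 − (V₁/V₂)^(γ−1))/(γ−1) → W_a/(P₁V₁) = -1.859.
Path (b) isothermal: W = P₁V₁ ln(V₂/V₁) → W_b/(P₁V₁) = -1.39.
W_a / W_b = -1.859 / -1.39 = 1.338.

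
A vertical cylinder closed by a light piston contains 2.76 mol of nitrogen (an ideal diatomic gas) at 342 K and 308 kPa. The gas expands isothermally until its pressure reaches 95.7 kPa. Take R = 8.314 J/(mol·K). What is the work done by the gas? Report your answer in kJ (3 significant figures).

Isothermal process: W = nRT ln(V₂/V₁) = nRT ln(P₁/P₂).
W = (2.76)(8.314)(342) × ln(308/95.7)
  = 7848 × ln(3.218) = 7848 × 1.169
W_by_gas = 9173 J.

W ≈ 9.17 kJ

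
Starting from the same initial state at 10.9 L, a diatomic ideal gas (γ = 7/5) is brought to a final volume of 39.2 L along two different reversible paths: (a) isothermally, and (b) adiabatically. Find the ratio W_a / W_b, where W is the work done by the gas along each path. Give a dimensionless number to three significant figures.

Path (a) isothermal: W = P₁V₁ ln(V₂/V₁) → W_a/(P₁V₁) = 1.28.
Path (b) adiabatic: W = P₁V₁(1 − (V₁/V₂)^(γ−1))/(γ−1) → W_b/(P₁V₁) = 1.002.
W_a / W_b = 1.28 / 1.002 = 1.278.

W_a / W_b ≈ 1.28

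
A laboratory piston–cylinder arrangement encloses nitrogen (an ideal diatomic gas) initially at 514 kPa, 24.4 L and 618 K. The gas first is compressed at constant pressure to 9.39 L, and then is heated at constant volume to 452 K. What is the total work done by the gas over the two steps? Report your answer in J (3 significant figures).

Step 1 (isobaric): W = PΔV = (514 kPa)(9.39 − 24.4 L) = -7715 J.
Step 2 (isochoric): W = 0 (constant volume).
W_total = -7715 + 0 = -7715 J.

W_total ≈ -7720 J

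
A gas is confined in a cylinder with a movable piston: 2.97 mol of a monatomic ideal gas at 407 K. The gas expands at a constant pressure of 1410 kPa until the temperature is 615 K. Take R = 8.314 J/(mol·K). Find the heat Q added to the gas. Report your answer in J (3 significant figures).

Q ≈ 12800 J

Isobaric: W = nRΔT = (2.97)(8.314)(208) = 5136 J.
ΔU = nCᵥΔT with Cᵥ = 3R/2: ΔU = (2.97)(12.47)(208) = 7704 J.
Q = ΔU + W = 7704 + 5136 = 12840 J.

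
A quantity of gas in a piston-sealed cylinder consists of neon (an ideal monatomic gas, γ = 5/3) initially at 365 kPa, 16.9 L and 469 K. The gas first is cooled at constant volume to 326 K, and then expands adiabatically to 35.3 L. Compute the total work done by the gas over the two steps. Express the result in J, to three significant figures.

Step 1 (isochoric): W = 0 (constant volume).
After step 1: P = 253.7 kPa (V unchanged).
Step 2 (adiabatic): W = (P₁V₁ − P₂V₂)/(γ−1) = (4288 − 2624)/0.667 = 2496 J.
W_total = 0 + 2496 = 2496 J.

W_total ≈ 2500 J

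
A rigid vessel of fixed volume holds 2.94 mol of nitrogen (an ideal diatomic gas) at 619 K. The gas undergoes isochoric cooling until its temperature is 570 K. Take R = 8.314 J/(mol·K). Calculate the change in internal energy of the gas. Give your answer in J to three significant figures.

ΔU ≈ -2990 J

Constant volume ⇒ W = 0, so Q = ΔU = nCᵥΔT with Cᵥ = 5R/2 = 20.79 J/(mol·K).
ΔU = (2.94)(20.79)(570 − 619) = -2994 J.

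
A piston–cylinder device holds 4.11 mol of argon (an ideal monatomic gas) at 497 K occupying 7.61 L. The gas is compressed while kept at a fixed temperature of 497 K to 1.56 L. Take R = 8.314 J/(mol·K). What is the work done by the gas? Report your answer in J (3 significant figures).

Isothermal: W = nRT ln(V₂/V₁).
W = (4.11)(8.314)(497) × ln(1.56/7.61)
  = 16983 × -1.585
W_by_gas = -26914 J.

W ≈ -26900 J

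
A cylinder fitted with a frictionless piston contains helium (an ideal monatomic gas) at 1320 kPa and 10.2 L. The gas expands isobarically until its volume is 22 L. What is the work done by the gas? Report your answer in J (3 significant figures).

W ≈ 15600 J

Isobaric: W = P ΔV.
W = (1320 kPa)(22 − 10.2 L) = (1320)(11.8) = 15576 J.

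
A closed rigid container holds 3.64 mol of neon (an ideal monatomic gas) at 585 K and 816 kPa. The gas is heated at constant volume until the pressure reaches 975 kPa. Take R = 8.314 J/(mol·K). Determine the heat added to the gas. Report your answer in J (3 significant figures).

Constant volume ⇒ W = 0, so Q = ΔU = nCᵥΔT with Cᵥ = 3R/2 = 12.47 J/(mol·K).
At constant V, T₂/T₁ = P₂/P₁ ⇒ ΔT = T₁(P₂/P₁ − 1) = 585·(975/816 − 1) = 114 K.
ΔU = (3.64)(12.47)(114) = 5174 J.

Q ≈ 5170 J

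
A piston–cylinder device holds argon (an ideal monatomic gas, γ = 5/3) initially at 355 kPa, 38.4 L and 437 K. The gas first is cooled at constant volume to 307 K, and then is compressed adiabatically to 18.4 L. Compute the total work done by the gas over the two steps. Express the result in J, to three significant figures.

Step 1 (isochoric): W = 0 (constant volume).
After step 1: P = 249.4 kPa (V unchanged).
Step 2 (adiabatic): W = (P₁V₁ − P₂V₂)/(γ−1) = (9577 − 15640)/0.667 = -9094 J.
W_total = 0 − 9094 = -9094 J.

W_total ≈ -9090 J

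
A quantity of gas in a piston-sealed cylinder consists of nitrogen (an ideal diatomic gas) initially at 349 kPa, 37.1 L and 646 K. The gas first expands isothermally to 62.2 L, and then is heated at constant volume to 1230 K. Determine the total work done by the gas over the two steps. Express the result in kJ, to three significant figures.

Step 1 (isothermal): W = P₁V₁ ln(V₂/V₁) = (12948) ln(62.2/37.1) = 6691 J.
Step 2 (isochoric): W = 0 (constant volume).
W_total = 6691 + 0 = 6691 J.

W_total ≈ 6.69 kJ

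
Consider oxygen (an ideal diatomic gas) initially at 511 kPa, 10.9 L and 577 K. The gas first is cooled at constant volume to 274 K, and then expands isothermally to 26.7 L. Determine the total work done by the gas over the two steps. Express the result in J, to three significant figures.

Step 1 (isochoric): W = 0 (constant volume).
After step 1: P = 242.7 kPa (V unchanged).
Step 2 (isothermal): W = P₁V₁ ln(V₂/V₁) = (2645) ln(26.7/10.9) = 2370 J.
W_total = 0 + 2370 = 2370 J.

W_total ≈ 2370 J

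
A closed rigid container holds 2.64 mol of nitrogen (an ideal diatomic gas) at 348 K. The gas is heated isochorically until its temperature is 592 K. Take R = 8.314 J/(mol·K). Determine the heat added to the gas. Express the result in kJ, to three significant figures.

Constant volume ⇒ W = 0, so Q = ΔU = nCᵥΔT with Cᵥ = 5R/2 = 20.79 J/(mol·K).
ΔU = (2.64)(20.79)(592 − 348) = 13389 J.

Q ≈ 13.4 kJ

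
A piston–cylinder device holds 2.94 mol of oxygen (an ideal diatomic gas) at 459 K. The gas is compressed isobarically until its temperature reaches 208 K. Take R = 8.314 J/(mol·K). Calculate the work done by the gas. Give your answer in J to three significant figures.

W ≈ -6140 J

Isobaric: W = P ΔV = nR ΔT.
W = (2.94)(8.314)(208 − 459) = -6135 J.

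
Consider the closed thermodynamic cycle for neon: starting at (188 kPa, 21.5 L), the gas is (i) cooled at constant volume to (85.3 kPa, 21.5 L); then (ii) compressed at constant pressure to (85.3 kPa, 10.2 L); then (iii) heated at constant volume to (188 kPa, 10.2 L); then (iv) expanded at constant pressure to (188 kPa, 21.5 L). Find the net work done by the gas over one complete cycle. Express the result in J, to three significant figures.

W_net ≈ 1160 J

Constant-volume legs do no work.
W(ii) = (85.3)(10.2 − 21.5) = -963.9 J; W(iv) = (188)(21.5 − 10.2) = 2124 J.
W_net = -963.9 + 2124 = 1161 J (the clockwise enclosed area).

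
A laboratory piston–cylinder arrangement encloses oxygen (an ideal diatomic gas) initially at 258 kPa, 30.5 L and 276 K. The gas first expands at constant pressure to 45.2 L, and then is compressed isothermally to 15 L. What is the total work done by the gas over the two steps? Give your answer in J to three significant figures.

Step 1 (isobaric): W = PΔV = (258 kPa)(45.2 − 30.5 L) = 3793 J.
After step 1: P = 258 kPa, V = 45.2 L, T = 409 K.
Step 2 (isothermal): W = P₁V₁ ln(V₂/V₁) = (11662) ln(15/45.2) = -12863 J.
W_total = 3793 − 12863 = -9071 J.

W_total ≈ -9070 J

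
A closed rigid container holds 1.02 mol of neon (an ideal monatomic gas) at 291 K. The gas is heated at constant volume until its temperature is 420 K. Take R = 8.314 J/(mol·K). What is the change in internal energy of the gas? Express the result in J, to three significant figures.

Constant volume ⇒ W = 0, so Q = ΔU = nCᵥΔT with Cᵥ = 3R/2 = 12.47 J/(mol·K).
ΔU = (1.02)(12.47)(420 − 291) = 1641 J.

ΔU ≈ 1640 J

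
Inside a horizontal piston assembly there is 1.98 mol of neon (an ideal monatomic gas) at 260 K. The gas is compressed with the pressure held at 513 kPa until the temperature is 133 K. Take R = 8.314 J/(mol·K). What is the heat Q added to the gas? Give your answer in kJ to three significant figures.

Isobaric: W = nRΔT = (1.98)(8.314)(-127) = -2091 J.
ΔU = nCᵥΔT with Cᵥ = 3R/2: ΔU = (1.98)(12.47)(-127) = -3136 J.
Q = ΔU + W = -3136 − 2091 = -5227 J.

Q ≈ -5.23 kJ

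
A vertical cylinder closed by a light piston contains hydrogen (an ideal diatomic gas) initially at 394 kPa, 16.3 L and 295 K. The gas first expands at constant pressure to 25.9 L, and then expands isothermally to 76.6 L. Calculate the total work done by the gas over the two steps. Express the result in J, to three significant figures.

W_total ≈ 14800 J

Step 1 (isobaric): W = PΔV = (394 kPa)(25.9 − 16.3 L) = 3782 J.
After step 1: P = 394 kPa, V = 25.9 L, T = 468.7 K.
Step 2 (isothermal): W = P₁V₁ ln(V₂/V₁) = (10205) ln(76.6/25.9) = 11065 J.
W_total = 3782 + 11065 = 14848 J.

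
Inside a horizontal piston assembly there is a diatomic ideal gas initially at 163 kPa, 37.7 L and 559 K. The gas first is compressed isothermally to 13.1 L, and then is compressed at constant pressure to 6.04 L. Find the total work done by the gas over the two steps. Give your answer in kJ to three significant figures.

W_total ≈ -9.81 kJ

Step 1 (isothermal): W = P₁V₁ ln(V₂/V₁) = (6145) ln(13.1/37.7) = -6496 J.
After step 1: P = 469.1 kPa, V = 13.1 L, T = 559 K.
Step 2 (isobaric): W = PΔV = (469.1 kPa)(6.04 − 13.1 L) = -3312 J.
W_total = -6496 − 3312 = -9807 J.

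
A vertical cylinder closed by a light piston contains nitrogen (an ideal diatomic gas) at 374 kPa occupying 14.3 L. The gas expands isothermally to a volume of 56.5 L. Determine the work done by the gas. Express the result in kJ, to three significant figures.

W ≈ 7.35 kJ

Isothermal: W = nRT ln(V₂/V₁) = P₁V₁ ln(V₂/V₁).
P₁V₁ = (374 kPa)(14.3 L) = 5348 J.
W = 5348 × ln(56.5/14.3) = 5348 × 1.374
W_by_gas = 7348 J.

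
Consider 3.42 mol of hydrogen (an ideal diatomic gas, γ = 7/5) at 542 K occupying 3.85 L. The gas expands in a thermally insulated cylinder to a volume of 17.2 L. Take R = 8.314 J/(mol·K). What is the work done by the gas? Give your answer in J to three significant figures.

Adiabatic: TV^(γ−1) = const with γ = 7/5.
T₂ = T₁ (V₁/V₂)^(γ−1) = 542 × (3.85/17.2)^0.4 = 542 × 0.5495 = 297.8 K.
W_by = nCᵥ(T₁ − T₂) = (3.42)(20.79)(542 − 297.8) = 17357 J.

W ≈ 17400 J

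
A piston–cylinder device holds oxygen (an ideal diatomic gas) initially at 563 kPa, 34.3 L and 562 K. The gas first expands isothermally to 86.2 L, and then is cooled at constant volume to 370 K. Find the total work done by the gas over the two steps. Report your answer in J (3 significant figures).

Step 1 (isothermal): W = P₁V₁ ln(V₂/V₁) = (19311) ln(86.2/34.3) = 17795 J.
Step 2 (isochoric): W = 0 (constant volume).
W_total = 17795 + 0 = 17795 J.

W_total ≈ 17800 J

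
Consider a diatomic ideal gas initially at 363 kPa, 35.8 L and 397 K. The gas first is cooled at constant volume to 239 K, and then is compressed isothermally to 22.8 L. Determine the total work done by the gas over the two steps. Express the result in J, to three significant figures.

Step 1 (isochoric): W = 0 (constant volume).
After step 1: P = 218.5 kPa (V unchanged).
Step 2 (isothermal): W = P₁V₁ ln(V₂/V₁) = (7823) ln(22.8/35.8) = -3530 J.
W_total = 0 − 3530 = -3530 J.

W_total ≈ -3530 J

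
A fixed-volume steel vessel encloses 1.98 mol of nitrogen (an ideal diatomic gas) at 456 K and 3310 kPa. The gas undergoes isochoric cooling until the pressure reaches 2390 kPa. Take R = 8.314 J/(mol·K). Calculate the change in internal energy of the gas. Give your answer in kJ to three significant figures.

Constant volume ⇒ W = 0, so Q = ΔU = nCᵥΔT with Cᵥ = 5R/2 = 20.79 J/(mol·K).
At constant V, T₂/T₁ = P₂/P₁ ⇒ ΔT = T₁(P₂/P₁ − 1) = 456·(2390/3310 − 1) = -126.7 K.
ΔU = (1.98)(20.79)(-126.7) = -5216 J.

ΔU ≈ -5.22 kJ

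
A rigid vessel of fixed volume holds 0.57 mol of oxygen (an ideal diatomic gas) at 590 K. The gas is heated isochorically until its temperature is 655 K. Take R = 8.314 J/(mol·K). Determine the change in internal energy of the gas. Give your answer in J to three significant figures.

ΔU ≈ 770 J

Constant volume ⇒ W = 0, so Q = ΔU = nCᵥΔT with Cᵥ = 5R/2 = 20.79 J/(mol·K).
ΔU = (0.57)(20.79)(655 − 590) = 770.1 J.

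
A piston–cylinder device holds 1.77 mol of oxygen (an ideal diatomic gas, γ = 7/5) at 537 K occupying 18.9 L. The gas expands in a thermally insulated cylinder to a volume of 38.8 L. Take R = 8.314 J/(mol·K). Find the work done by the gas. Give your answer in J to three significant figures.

W ≈ 4940 J

Adiabatic: TV^(γ−1) = const with γ = 7/5.
T₂ = T₁ (V₁/V₂)^(γ−1) = 537 × (18.9/38.8)^0.4 = 537 × 0.75 = 402.7 K.
W_by = nCᵥ(T₁ − T₂) = (1.77)(20.79)(537 − 402.7) = 4939 J.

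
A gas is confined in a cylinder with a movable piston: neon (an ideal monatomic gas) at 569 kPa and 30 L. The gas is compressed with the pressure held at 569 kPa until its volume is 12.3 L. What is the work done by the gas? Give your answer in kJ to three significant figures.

W ≈ -10.1 kJ

Isobaric: W = P ΔV.
W = (569 kPa)(12.3 − 30 L) = (569)(-17.7) = -10071 J.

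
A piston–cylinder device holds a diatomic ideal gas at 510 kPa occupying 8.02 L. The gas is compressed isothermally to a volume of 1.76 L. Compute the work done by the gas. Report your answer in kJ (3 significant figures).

W ≈ -6.20 kJ

Isothermal: W = nRT ln(V₂/V₁) = P₁V₁ ln(V₂/V₁).
P₁V₁ = (510 kPa)(8.02 L) = 4090 J.
W = 4090 × ln(1.76/8.02) = 4090 × -1.517
W_by_gas = -6203 J.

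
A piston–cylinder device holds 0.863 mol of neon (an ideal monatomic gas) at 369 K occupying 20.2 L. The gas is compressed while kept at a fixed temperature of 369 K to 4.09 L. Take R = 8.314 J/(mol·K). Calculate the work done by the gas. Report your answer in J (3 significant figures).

W ≈ -4230 J

Isothermal: W = nRT ln(V₂/V₁).
W = (0.863)(8.314)(369) × ln(4.09/20.2)
  = 2648 × -1.597
W_by_gas = -4229 J.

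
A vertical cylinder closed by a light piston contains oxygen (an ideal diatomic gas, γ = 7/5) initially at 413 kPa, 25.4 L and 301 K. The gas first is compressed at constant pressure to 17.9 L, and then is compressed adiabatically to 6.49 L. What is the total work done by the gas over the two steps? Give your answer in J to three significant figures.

W_total ≈ -12300 J

Step 1 (isobaric): W = PΔV = (413 kPa)(17.9 − 25.4 L) = -3098 J.
After step 1: P = 413 kPa, V = 17.9 L, T = 212.1 K.
Step 2 (adiabatic): W = (P₁V₁ − P₂V₂)/(γ−1) = (7393 − 11093)/0.4 = -9251 J.
W_total = -3098 − 9251 = -12348 J.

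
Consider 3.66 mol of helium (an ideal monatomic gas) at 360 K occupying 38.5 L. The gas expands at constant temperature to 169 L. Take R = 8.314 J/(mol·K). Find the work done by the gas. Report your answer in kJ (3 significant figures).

W ≈ 16.2 kJ

Isothermal: W = nRT ln(V₂/V₁).
W = (3.66)(8.314)(360) × ln(169/38.5)
  = 10955 × 1.479
W_by_gas = 16204 J.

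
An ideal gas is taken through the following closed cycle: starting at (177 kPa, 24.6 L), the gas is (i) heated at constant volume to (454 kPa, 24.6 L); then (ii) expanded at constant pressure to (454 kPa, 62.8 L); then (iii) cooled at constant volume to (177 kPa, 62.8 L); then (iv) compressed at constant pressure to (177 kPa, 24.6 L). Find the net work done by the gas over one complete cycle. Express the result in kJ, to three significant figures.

W_net ≈ 10.6 kJ

Constant-volume legs do no work.
W(ii) = (454)(62.8 − 24.6) = 17343 J; W(iv) = (177)(24.6 − 62.8) = -6761 J.
W_net = 17343 − 6761 = 10581 J (the clockwise enclosed area).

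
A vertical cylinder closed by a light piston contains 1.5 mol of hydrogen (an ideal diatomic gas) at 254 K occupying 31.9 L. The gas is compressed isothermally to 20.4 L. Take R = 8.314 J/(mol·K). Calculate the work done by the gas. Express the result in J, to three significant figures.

W ≈ -1420 J

Isothermal: W = nRT ln(V₂/V₁).
W = (1.5)(8.314)(254) × ln(20.4/31.9)
  = 3168 × -0.4471
W_by_gas = -1416 J.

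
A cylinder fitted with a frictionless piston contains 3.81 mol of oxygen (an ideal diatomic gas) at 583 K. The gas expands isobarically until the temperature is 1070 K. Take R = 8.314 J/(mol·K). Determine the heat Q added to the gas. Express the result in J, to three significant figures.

Isobaric: W = nRΔT = (3.81)(8.314)(487) = 15426 J.
ΔU = nCᵥΔT with Cᵥ = 5R/2: ΔU = (3.81)(20.79)(487) = 38566 J.
Q = ΔU + W = 38566 + 15426 = 53992 J.

Q ≈ 54000 J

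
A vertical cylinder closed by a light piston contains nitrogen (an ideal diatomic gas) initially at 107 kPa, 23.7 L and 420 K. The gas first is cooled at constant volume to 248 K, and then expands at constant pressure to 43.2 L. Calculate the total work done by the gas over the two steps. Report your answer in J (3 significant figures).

Step 1 (isochoric): W = 0 (constant volume).
After step 1: P = 63.18 kPa (V unchanged).
Step 2 (isobaric): W = PΔV = (63.18 kPa)(43.2 − 23.7 L) = 1232 J.
W_total = 0 + 1232 = 1232 J.

W_total ≈ 1230 J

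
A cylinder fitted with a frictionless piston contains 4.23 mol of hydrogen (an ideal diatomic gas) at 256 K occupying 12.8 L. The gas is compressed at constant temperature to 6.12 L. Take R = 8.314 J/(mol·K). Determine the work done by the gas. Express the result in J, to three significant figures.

Isothermal: W = nRT ln(V₂/V₁).
W = (4.23)(8.314)(256) × ln(6.12/12.8)
  = 9003 × -0.7379
W_by_gas = -6643 J.

W ≈ -6640 J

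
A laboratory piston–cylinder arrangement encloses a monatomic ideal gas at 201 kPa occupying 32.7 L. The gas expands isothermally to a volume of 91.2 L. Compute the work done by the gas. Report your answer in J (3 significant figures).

W ≈ 6740 J

Isothermal: W = nRT ln(V₂/V₁) = P₁V₁ ln(V₂/V₁).
P₁V₁ = (201 kPa)(32.7 L) = 6573 J.
W = 6573 × ln(91.2/32.7) = 6573 × 1.026
W_by_gas = 6741 J.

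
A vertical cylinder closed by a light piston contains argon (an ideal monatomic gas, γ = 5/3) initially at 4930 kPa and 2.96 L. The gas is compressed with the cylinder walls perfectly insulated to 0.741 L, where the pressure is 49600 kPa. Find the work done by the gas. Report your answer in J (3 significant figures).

W ≈ -33200 J

Adiabatic: W = (P₁V₁ − P₂V₂)/(γ − 1) with γ = 5/3.
P₁V₁ = 14593 J, P₂V₂ = 36754 J.
W = (14593 − 36754) / 0.6667 = -33241 J.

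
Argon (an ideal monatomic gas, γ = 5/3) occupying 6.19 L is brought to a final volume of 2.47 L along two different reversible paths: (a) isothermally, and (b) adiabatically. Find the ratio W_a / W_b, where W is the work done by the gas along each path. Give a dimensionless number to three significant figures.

W_a / W_b ≈ 0.725

Path (a) isothermal: W = P₁V₁ ln(V₂/V₁) → W_a/(P₁V₁) = -0.9187.
Path (b) adiabatic: W = P₁V₁(1 − (V₁/V₂)^(γ−1))/(γ−1) → W_b/(P₁V₁) = -1.267.
W_a / W_b = -0.9187 / -1.267 = 0.7248.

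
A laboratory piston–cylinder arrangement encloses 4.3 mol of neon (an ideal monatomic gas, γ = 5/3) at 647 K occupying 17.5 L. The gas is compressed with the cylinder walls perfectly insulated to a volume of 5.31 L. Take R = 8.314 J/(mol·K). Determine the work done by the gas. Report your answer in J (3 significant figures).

Adiabatic: TV^(γ−1) = const with γ = 5/3.
T₂ = T₁ (V₁/V₂)^(γ−1) = 647 × (17.5/5.31)^0.667 = 647 × 2.215 = 1433 K.
W_by = nCᵥ(T₁ − T₂) = (4.3)(12.47)(647 − 1433) = -42141 J.

W ≈ -42100 J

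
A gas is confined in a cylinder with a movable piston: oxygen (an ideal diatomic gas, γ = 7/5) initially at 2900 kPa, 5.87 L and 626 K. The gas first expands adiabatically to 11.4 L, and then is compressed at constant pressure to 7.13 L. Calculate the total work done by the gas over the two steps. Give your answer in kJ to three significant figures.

Step 1 (adiabatic): W = (P₁V₁ − P₂V₂)/(γ−1) = (17023 − 13054)/0.4 = 9924 J.
After step 1: P = 1145 kPa, V = 11.4 L, T = 480 K.
Step 2 (isobaric): W = PΔV = (1145 kPa)(7.13 − 11.4 L) = -4889 J.
W_total = 9924 − 4889 = 5034 J.

W_total ≈ 5.03 kJ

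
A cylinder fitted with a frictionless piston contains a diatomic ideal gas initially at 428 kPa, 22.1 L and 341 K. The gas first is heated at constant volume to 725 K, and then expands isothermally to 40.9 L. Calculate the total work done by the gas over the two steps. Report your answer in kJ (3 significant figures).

Step 1 (isochoric): W = 0 (constant volume).
After step 1: P = 910 kPa (V unchanged).
Step 2 (isothermal): W = P₁V₁ ln(V₂/V₁) = (20110) ln(40.9/22.1) = 12379 J.
W_total = 0 + 12379 = 12379 J.

W_total ≈ 12.4 kJ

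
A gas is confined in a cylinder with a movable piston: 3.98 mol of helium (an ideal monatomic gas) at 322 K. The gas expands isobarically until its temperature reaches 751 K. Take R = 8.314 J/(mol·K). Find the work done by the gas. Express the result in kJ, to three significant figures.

W ≈ 14.2 kJ

Isobaric: W = P ΔV = nR ΔT.
W = (3.98)(8.314)(751 − 322) = 14195 J.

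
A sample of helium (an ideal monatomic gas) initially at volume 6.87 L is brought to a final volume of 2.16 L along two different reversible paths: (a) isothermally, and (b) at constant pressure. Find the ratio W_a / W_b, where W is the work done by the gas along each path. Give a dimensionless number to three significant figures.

W_a / W_b ≈ 1.69

Path (a) isothermal: W = P₁V₁ ln(V₂/V₁) → W_a/(P₁V₁) = -1.157.
Path (b) isobaric: W = P₁(V₂ − V₁) → W_b/(P₁V₁) = -0.6856.
W_a / W_b = -1.157 / -0.6856 = 1.688.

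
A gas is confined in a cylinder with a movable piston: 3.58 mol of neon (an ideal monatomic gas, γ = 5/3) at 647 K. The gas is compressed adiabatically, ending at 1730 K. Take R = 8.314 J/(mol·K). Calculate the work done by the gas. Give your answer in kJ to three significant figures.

Adiabatic ⇒ Q = 0, so W_by = −ΔU = nCᵥ(T₁ − T₂).
Cᵥ = 3R/2 = 12.47 J/(mol·K).
W = (3.58)(12.47)(647 − 1730) = -48352 J.

W ≈ -48.4 kJ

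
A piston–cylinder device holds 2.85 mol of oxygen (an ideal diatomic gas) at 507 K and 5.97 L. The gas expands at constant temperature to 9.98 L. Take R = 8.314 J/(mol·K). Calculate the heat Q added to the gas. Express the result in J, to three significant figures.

Q ≈ 6170 J

Isothermal ⇒ ΔU = 0, so Q = W = nRT ln(V₂/V₁).
Q = (2.85)(8.314)(507) ln(9.98/5.97) = 12013 × 0.5138 = 6173 J.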